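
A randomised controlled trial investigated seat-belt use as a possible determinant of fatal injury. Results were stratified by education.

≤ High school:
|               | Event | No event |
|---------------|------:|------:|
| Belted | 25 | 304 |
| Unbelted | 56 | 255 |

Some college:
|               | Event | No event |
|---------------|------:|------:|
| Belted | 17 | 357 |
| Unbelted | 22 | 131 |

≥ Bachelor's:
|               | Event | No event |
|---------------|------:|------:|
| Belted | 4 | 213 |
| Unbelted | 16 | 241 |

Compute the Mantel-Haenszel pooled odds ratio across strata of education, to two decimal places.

0.33

OR_MH = Σ(aᵢdᵢ/nᵢ) / Σ(bᵢcᵢ/nᵢ), where nᵢ is the stratum total.
Stratum 1 (≤ High school): n = 640; a·d/n = 25·255/640 = 9.9609; b·c/n = 304·56/640 = 26.6000
Stratum 2 (Some college): n = 527; a·d/n = 17·131/527 = 4.2258; b·c/n = 357·22/527 = 14.9032
Stratum 3 (≥ Bachelor's): n = 474; a·d/n = 4·241/474 = 2.0338; b·c/n = 213·16/474 = 7.1899
OR_MH = (9.9609 + 4.2258 + 2.0338) / (26.6000 + 14.9032 + 7.1899) = 16.2205 / 48.6931 = 0.33312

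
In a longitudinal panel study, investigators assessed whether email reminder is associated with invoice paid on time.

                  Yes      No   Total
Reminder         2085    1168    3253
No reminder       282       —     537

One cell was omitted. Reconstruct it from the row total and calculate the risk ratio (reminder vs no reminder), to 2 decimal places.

1.22

The missing cell is in the unexposed row: 537 − 282 = 255.
So a = 2085, b = 1168, c = 282, d = 255.
RR = [a/(a+b)] / [c/(c+d)] = (2085/3253) / (282/537) = 0.64095/0.52514 = 1.22053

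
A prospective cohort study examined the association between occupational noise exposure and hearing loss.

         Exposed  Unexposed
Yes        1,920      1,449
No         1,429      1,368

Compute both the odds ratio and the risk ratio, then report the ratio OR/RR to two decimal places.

1.14

Reading the table with exposure as columns: a = 1920 (Exposed, case), b = 1429 (Exposed, non-case), c = 1449 (Unexposed, case), d = 1368.
OR = (1920·1368)/(1429·1449) = 2626560/2070621 = 1.26849
Risk in exposed = 1920/3349 = 0.57331; risk in unexposed = 1449/2817 = 0.51438; RR = 1.11456
OR/RR = 1.26849 / 1.11456 = 1.13810
The outcome is not rare, so the OR lies further from 1 than the RR.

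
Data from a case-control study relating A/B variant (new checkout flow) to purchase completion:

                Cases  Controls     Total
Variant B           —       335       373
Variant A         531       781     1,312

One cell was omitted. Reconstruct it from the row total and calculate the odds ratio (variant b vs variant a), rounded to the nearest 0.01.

0.17

The missing cell is in the exposed row: 373 − 335 = 38.
So a = 38, b = 335, c = 531, d = 781.
OR = (a·d)/(b·c) = (38 × 781) / (335 × 531) = 29678 / 177885 = 0.16684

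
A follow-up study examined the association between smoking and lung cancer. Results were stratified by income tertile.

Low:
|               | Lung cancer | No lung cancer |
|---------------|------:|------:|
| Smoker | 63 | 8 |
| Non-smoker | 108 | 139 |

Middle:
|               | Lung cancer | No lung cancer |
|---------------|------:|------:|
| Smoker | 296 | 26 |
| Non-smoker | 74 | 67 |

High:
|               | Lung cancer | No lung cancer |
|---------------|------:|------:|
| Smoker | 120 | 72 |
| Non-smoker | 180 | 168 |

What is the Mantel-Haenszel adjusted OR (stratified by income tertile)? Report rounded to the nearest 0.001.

3.489

OR_MH = Σ(aᵢdᵢ/nᵢ) / Σ(bᵢcᵢ/nᵢ), where nᵢ is the stratum total.
Stratum 1 (Low): n = 318; a·d/n = 63·139/318 = 27.5377; b·c/n = 8·108/318 = 2.7170
Stratum 2 (Middle): n = 463; a·d/n = 296·67/463 = 42.8337; b·c/n = 26·74/463 = 4.1555
Stratum 3 (High): n = 540; a·d/n = 120·168/540 = 37.3333; b·c/n = 72·180/540 = 24.0000
OR_MH = (27.5377 + 42.8337 + 37.3333) / (2.7170 + 4.1555 + 24.0000) = 107.7048 / 30.8725 = 3.48870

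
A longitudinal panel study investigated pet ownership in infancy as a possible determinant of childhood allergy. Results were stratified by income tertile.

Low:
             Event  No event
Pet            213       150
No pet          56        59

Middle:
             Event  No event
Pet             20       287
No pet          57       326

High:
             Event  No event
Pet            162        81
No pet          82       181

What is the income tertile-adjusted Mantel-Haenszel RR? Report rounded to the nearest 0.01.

RR_MH = Σ(aᵢ·n₀ᵢ/nᵢ) / Σ(cᵢ·n₁ᵢ/nᵢ), with n₁ᵢ = aᵢ+bᵢ (exposed), n₀ᵢ = cᵢ+dᵢ (unexposed), nᵢ = n₁ᵢ+n₀ᵢ.
Stratum 1 (Low): n₁ = 363, n₀ = 115, n = 478; a·n₀/n = 213·115/478 = 51.2448; c·n₁/n = 56·363/478 = 42.5272
Stratum 2 (Middle): n₁ = 307, n₀ = 383, n = 690; a·n₀/n = 20·383/690 = 11.1014; c·n₁/n = 57·307/690 = 25.3609
Stratum 3 (High): n₁ = 243, n₀ = 263, n = 506; a·n₀/n = 162·263/506 = 84.2016; c·n₁/n = 82·243/506 = 39.3794
RR_MH = (51.2448 + 11.1014 + 84.2016) / (42.5272 + 25.3609 + 39.3794) = 146.5478 / 107.2675 = 1.36619

1.37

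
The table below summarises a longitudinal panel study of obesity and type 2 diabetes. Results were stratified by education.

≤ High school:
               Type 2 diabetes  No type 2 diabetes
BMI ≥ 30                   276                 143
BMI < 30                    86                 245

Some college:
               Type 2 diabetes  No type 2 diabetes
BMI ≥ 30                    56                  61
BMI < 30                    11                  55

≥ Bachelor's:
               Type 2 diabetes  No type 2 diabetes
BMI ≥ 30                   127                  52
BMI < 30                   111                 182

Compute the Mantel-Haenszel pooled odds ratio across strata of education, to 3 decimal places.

4.830

OR_MH = Σ(aᵢdᵢ/nᵢ) / Σ(bᵢcᵢ/nᵢ), where nᵢ is the stratum total.
Stratum 1 (≤ High school): n = 750; a·d/n = 276·245/750 = 90.1600; b·c/n = 143·86/750 = 16.3973
Stratum 2 (Some college): n = 183; a·d/n = 56·55/183 = 16.8306; b·c/n = 61·11/183 = 3.6667
Stratum 3 (≥ Bachelor's): n = 472; a·d/n = 127·182/472 = 48.9703; b·c/n = 52·111/472 = 12.2288
OR_MH = (90.1600 + 16.8306 + 48.9703) / (16.3973 + 3.6667 + 12.2288) = 155.9609 / 32.2928 = 4.82959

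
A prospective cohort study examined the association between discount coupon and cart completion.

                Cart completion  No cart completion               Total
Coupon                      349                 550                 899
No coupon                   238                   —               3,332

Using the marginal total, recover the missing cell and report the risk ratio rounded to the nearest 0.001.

5.435

The missing cell is in the unexposed row: 3332 − 238 = 3094.
So a = 349, b = 550, c = 238, d = 3094.
RR = [a/(a+b)] / [c/(c+d)] = (349/899) / (238/3332) = 0.38821/0.07143 = 5.43493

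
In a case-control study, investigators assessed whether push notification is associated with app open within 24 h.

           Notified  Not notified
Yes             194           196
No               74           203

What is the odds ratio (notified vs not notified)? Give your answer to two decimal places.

2.72

Reading the table with exposure as columns: a = 194 (Notified, case), b = 74 (Notified, non-case), c = 196 (Not notified, case), d = 203.
OR = (a·d)/(b·c) = (194 × 203) / (74 × 196) = 39382 / 14504 = 2.71525
The odds of app open within 24 h are about 2.72 times as high in the notified group.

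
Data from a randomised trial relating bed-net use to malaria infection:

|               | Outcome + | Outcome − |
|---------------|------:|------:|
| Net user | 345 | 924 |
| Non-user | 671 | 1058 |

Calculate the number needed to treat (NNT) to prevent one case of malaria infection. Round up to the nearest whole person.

9

Risk in treated group = 345/1269 = 0.27187; risk in control = 671/1729 = 0.38809.
Absolute risk reduction = 0.38809 − 0.27187 = 0.11622
NNT = 1 / ARR = 1 / 0.11622 = 8.605 → round up → 9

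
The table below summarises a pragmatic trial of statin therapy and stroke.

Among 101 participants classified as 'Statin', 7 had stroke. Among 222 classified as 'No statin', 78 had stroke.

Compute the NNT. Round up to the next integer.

4

Risk in treated group = 7/101 = 0.06931; risk in control = 78/222 = 0.35135.
Absolute risk reduction = 0.35135 − 0.06931 = 0.28204
NNT = 1 / ARR = 1 / 0.28204 = 3.546 → round up → 4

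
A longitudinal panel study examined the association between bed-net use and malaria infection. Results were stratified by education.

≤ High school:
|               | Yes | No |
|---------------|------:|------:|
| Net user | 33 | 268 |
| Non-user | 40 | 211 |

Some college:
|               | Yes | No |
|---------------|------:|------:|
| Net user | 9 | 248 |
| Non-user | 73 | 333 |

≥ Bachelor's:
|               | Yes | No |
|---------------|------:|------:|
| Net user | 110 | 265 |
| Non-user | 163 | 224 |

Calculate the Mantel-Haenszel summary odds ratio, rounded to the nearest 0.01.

OR_MH = Σ(aᵢdᵢ/nᵢ) / Σ(bᵢcᵢ/nᵢ), where nᵢ is the stratum total.
Stratum 1 (≤ High school): n = 552; a·d/n = 33·211/552 = 12.6141; b·c/n = 268·40/552 = 19.4203
Stratum 2 (Some college): n = 663; a·d/n = 9·333/663 = 4.5204; b·c/n = 248·73/663 = 27.3062
Stratum 3 (≥ Bachelor's): n = 762; a·d/n = 110·224/762 = 32.3360; b·c/n = 265·163/762 = 56.6864
OR_MH = (12.6141 + 4.5204 + 32.3360) / (19.4203 + 27.3062 + 56.6864) = 49.4705 / 103.4128 = 0.47838

0.48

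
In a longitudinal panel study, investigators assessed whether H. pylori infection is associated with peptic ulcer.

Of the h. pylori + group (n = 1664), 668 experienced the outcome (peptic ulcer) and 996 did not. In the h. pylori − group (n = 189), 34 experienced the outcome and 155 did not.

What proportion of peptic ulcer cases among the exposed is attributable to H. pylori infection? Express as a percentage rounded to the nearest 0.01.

From the description: a = 668, b = 996, c = 34, d = 155.
Risk in exposed = 668/1664 = 0.40144; risk in unexposed = 34/189 = 0.17989.
RR = 0.40144/0.17989 = 2.23155
AR% = (RR − 1)/RR × 100 = (2.23155 − 1)/2.23155 × 100 = 55.1880%

55.19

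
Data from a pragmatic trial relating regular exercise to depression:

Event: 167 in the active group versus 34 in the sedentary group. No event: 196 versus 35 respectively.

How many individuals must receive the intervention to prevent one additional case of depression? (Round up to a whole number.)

Risk in treated group = 167/363 = 0.46006; risk in control = 34/69 = 0.49275.
Absolute risk reduction = 0.49275 − 0.46006 = 0.03270
NNT = 1 / ARR = 1 / 0.03270 = 30.582 → round up → 31

31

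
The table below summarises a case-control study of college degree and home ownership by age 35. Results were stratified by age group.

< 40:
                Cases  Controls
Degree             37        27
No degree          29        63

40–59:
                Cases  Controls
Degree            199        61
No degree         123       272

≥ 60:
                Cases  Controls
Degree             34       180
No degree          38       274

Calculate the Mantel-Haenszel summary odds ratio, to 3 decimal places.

3.911

OR_MH = Σ(aᵢdᵢ/nᵢ) / Σ(bᵢcᵢ/nᵢ), where nᵢ is the stratum total.
Stratum 1 (< 40): n = 156; a·d/n = 37·63/156 = 14.9423; b·c/n = 27·29/156 = 5.0192
Stratum 2 (40–59): n = 655; a·d/n = 199·272/655 = 82.6382; b·c/n = 61·123/655 = 11.4550
Stratum 3 (≥ 60): n = 526; a·d/n = 34·274/526 = 17.7110; b·c/n = 180·38/526 = 13.0038
OR_MH = (14.9423 + 82.6382 + 17.7110) / (5.0192 + 11.4550 + 13.0038) = 115.2915 / 29.4780 = 3.91110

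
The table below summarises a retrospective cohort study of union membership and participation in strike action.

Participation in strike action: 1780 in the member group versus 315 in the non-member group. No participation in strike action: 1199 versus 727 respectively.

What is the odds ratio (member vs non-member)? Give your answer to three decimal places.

3.426

From the description: a = 1780, b = 1199, c = 315, d = 727.
OR = (a·d)/(b·c) = (1780 × 727) / (1199 × 315) = 1294060 / 377685 = 3.42629
The odds of participation in strike action are about 3.43 times as high in the member group.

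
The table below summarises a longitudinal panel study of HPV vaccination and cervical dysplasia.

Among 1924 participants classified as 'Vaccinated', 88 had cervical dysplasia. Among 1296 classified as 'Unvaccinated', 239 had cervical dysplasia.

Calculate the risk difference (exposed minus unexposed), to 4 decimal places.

From the description: a = 88, b = 1836, c = 239, d = 1057.
Risk in exposed = 88/1924 = 0.045738; risk in unexposed = 239/1296 = 0.184414.
Risk difference = 0.045738 − 0.184414 = -0.138676

-0.1387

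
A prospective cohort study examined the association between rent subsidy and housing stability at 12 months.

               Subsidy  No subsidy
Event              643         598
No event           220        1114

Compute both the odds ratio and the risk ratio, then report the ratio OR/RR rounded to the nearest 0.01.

Reading the table with exposure as columns: a = 643 (Subsidy, case), b = 220 (Subsidy, non-case), c = 598 (No subsidy, case), d = 1114.
OR = (643·1114)/(220·598) = 716302/131560 = 5.44468
Risk in exposed = 643/863 = 0.74508; risk in unexposed = 598/1712 = 0.34930; RR = 2.13306
OR/RR = 5.44468 / 2.13306 = 2.55252
The outcome is not rare, so the OR lies further from 1 than the RR.

2.55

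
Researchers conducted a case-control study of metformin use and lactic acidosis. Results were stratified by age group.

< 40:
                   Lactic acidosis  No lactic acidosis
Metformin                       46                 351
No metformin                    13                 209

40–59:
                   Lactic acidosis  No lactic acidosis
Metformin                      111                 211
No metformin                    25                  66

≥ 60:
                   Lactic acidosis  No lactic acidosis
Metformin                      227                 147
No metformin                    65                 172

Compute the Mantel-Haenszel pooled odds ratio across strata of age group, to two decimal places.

2.72

OR_MH = Σ(aᵢdᵢ/nᵢ) / Σ(bᵢcᵢ/nᵢ), where nᵢ is the stratum total.
Stratum 1 (< 40): n = 619; a·d/n = 46·209/619 = 15.5315; b·c/n = 351·13/619 = 7.3716
Stratum 2 (40–59): n = 413; a·d/n = 111·66/413 = 17.7385; b·c/n = 211·25/413 = 12.7724
Stratum 3 (≥ 60): n = 611; a·d/n = 227·172/611 = 63.9018; b·c/n = 147·65/611 = 15.6383
OR_MH = (15.5315 + 17.7385 + 63.9018) / (7.3716 + 12.7724 + 15.6383) = 97.1718 / 35.7823 = 2.71564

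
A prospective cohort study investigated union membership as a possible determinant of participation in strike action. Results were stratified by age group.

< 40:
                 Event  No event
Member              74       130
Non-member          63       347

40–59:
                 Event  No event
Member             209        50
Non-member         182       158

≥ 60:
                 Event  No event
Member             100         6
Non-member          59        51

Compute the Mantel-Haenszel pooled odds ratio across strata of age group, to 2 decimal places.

OR_MH = Σ(aᵢdᵢ/nᵢ) / Σ(bᵢcᵢ/nᵢ), where nᵢ is the stratum total.
Stratum 1 (< 40): n = 614; a·d/n = 74·347/614 = 41.8208; b·c/n = 130·63/614 = 13.3388
Stratum 2 (40–59): n = 599; a·d/n = 209·158/599 = 55.1285; b·c/n = 50·182/599 = 15.1920
Stratum 3 (≥ 60): n = 216; a·d/n = 100·51/216 = 23.6111; b·c/n = 6·59/216 = 1.6389
OR_MH = (41.8208 + 55.1285 + 23.6111) / (13.3388 + 15.1920 + 1.6389) = 120.5605 / 30.1696 = 3.99609

4.00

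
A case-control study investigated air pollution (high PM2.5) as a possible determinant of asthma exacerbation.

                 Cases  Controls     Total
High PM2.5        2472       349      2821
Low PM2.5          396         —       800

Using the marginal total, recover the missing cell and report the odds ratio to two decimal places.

The missing cell is in the unexposed row: 800 − 396 = 404.
So a = 2472, b = 349, c = 396, d = 404.
OR = (a·d)/(b·c) = (2472 × 404) / (349 × 396) = 998688 / 138204 = 7.22619

7.23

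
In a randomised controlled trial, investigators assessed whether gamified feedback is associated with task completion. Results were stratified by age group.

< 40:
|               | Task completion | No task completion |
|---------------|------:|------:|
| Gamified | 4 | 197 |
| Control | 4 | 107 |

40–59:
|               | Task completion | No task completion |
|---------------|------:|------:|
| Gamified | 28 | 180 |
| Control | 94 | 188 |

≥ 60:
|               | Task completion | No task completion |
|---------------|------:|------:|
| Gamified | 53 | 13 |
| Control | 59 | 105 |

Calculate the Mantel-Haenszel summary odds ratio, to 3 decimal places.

0.899

OR_MH = Σ(aᵢdᵢ/nᵢ) / Σ(bᵢcᵢ/nᵢ), where nᵢ is the stratum total.
Stratum 1 (< 40): n = 312; a·d/n = 4·107/312 = 1.3718; b·c/n = 197·4/312 = 2.5256
Stratum 2 (40–59): n = 490; a·d/n = 28·188/490 = 10.7429; b·c/n = 180·94/490 = 34.5306
Stratum 3 (≥ 60): n = 230; a·d/n = 53·105/230 = 24.1957; b·c/n = 13·59/230 = 3.3348
OR_MH = (1.3718 + 10.7429 + 24.1957) / (2.5256 + 34.5306 + 3.3348) = 36.3103 / 40.3910 = 0.89897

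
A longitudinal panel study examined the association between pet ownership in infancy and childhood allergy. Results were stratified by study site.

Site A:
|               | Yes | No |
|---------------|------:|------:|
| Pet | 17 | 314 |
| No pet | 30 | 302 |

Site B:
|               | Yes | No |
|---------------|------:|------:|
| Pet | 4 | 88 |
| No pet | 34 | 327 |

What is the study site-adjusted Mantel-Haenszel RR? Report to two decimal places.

RR_MH = Σ(aᵢ·n₀ᵢ/nᵢ) / Σ(cᵢ·n₁ᵢ/nᵢ), with n₁ᵢ = aᵢ+bᵢ (exposed), n₀ᵢ = cᵢ+dᵢ (unexposed), nᵢ = n₁ᵢ+n₀ᵢ.
Stratum 1 (Site A): n₁ = 331, n₀ = 332, n = 663; a·n₀/n = 17·332/663 = 8.5128; c·n₁/n = 30·331/663 = 14.9774
Stratum 2 (Site B): n₁ = 92, n₀ = 361, n = 453; a·n₀/n = 4·361/453 = 3.1876; c·n₁/n = 34·92/453 = 6.9051
RR_MH = (8.5128 + 3.1876) / (14.9774 + 6.9051) = 11.7005 / 21.8825 = 0.53470

0.53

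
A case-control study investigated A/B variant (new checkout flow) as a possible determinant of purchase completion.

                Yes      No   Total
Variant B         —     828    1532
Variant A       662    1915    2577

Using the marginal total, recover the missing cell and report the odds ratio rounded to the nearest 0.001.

2.460

The missing cell is in the exposed row: 1532 − 828 = 704.
So a = 704, b = 828, c = 662, d = 1915.
OR = (a·d)/(b·c) = (704 × 1915) / (828 × 662) = 1348160 / 548136 = 2.45954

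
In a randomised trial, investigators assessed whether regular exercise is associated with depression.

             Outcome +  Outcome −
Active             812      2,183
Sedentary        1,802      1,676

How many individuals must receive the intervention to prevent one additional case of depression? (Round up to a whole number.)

Risk in treated group = 812/2995 = 0.27112; risk in control = 1802/3478 = 0.51811.
Absolute risk reduction = 0.51811 − 0.27112 = 0.24700
NNT = 1 / ARR = 1 / 0.24700 = 4.049 → round up → 5

5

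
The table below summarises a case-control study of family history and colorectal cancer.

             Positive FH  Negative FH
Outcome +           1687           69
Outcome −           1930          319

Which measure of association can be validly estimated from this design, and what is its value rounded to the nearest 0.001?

4.041

Reading the table with exposure as columns: a = 1687 (Positive FH, case), b = 1930 (Positive FH, non-case), c = 69 (Negative FH, case), d = 319.
This is a case-control study: participants were sampled on outcome status, so risks in the source population cannot be estimated directly — relative risk is not valid here. The odds ratio is the appropriate measure.
OR = (a·d)/(b·c) = (1687 × 319) / (1930 × 69) = 538153 / 133170 = 4.04110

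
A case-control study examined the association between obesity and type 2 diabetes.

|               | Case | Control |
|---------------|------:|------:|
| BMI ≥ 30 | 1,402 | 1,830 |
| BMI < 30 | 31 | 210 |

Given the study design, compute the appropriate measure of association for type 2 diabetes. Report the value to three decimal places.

5.190

Cells: a = 1402, b = 1830, c = 31, d = 210.
This is a case-control study: participants were sampled on outcome status, so risks in the source population cannot be estimated directly — relative risk is not valid here. The odds ratio is the appropriate measure.
OR = (a·d)/(b·c) = (1402 × 210) / (1830 × 31) = 294420 / 56730 = 5.18985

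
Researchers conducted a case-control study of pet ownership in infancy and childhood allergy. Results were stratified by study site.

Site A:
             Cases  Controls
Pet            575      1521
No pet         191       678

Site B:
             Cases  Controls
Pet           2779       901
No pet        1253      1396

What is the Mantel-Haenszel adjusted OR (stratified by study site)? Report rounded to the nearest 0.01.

OR_MH = Σ(aᵢdᵢ/nᵢ) / Σ(bᵢcᵢ/nᵢ), where nᵢ is the stratum total.
Stratum 1 (Site A): n = 2965; a·d/n = 575·678/2965 = 131.4840; b·c/n = 1521·191/2965 = 97.9801
Stratum 2 (Site B): n = 6329; a·d/n = 2779·1396/6329 = 612.9695; b·c/n = 901·1253/6329 = 178.3778
OR_MH = (131.4840 + 612.9695) / (97.9801 + 178.3778) = 744.4535 / 276.3579 = 2.69380

2.69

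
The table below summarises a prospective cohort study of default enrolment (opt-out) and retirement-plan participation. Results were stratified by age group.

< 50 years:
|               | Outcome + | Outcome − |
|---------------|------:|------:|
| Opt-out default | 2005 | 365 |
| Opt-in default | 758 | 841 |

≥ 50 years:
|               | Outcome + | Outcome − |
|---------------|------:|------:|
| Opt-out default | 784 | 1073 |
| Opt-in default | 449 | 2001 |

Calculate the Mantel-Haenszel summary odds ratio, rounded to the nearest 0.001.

OR_MH = Σ(aᵢdᵢ/nᵢ) / Σ(bᵢcᵢ/nᵢ), where nᵢ is the stratum total.
Stratum 1 (< 50 years): n = 3969; a·d/n = 2005·841/3969 = 424.8438; b·c/n = 365·758/3969 = 69.7077
Stratum 2 (≥ 50 years): n = 4307; a·d/n = 784·2001/4307 = 364.2405; b·c/n = 1073·449/4307 = 111.8591
OR_MH = (424.8438 + 364.2405) / (69.7077 + 111.8591) = 789.0843 / 181.5668 = 4.34597

4.346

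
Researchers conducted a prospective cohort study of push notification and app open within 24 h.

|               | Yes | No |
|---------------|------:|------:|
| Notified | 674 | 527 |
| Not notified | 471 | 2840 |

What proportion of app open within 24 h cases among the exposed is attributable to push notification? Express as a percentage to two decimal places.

74.65

Cells: a = 674, b = 527, c = 471, d = 2840.
Risk in exposed = 674/1201 = 0.56120; risk in unexposed = 471/3311 = 0.14225.
RR = 0.56120/0.14225 = 3.94507
AR% = (RR − 1)/RR × 100 = (3.94507 − 1)/3.94507 × 100 = 74.6519%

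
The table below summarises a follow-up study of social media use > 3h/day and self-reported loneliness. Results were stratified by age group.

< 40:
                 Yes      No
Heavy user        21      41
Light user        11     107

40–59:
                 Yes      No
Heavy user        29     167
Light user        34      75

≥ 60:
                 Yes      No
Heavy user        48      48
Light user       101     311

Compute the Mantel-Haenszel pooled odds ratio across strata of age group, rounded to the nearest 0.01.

OR_MH = Σ(aᵢdᵢ/nᵢ) / Σ(bᵢcᵢ/nᵢ), where nᵢ is the stratum total.
Stratum 1 (< 40): n = 180; a·d/n = 21·107/180 = 12.4833; b·c/n = 41·11/180 = 2.5056
Stratum 2 (40–59): n = 305; a·d/n = 29·75/305 = 7.1311; b·c/n = 167·34/305 = 18.6164
Stratum 3 (≥ 60): n = 508; a·d/n = 48·311/508 = 29.3858; b·c/n = 48·101/508 = 9.5433
OR_MH = (12.4833 + 7.1311 + 29.3858) / (2.5056 + 18.6164 + 9.5433) = 49.0003 / 30.6653 = 1.59791

1.60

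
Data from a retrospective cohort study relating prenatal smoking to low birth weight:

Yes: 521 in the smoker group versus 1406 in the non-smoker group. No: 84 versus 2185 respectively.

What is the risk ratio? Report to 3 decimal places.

2.199

From the description: a = 521, b = 84, c = 1406, d = 2185.
Risk in exposed = 521/605 = 0.86116; risk in unexposed = 1406/3591 = 0.39153.
RR = 0.86116 / 0.39153 = 2.19944
The risk among the exposed is 2.20 times that among the unexposed.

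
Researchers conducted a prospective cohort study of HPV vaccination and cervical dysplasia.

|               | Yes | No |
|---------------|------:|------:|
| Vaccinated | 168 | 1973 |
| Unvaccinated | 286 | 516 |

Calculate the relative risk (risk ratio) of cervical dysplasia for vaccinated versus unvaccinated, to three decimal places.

Cells: a = 168, b = 1973, c = 286, d = 516.
Risk in exposed = 168/2141 = 0.07847; risk in unexposed = 286/802 = 0.35661.
RR = 0.07847 / 0.35661 = 0.22004
The risk is 78% lower among the exposed than among the unexposed.

0.220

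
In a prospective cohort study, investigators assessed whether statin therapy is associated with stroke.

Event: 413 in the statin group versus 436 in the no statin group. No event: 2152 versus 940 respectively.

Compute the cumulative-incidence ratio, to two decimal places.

From the description: a = 413, b = 2152, c = 436, d = 940.
Risk in exposed = 413/2565 = 0.16101; risk in unexposed = 436/1376 = 0.31686.
RR = 0.16101 / 0.31686 = 0.50815
The risk is 49% lower among the exposed than among the unexposed.

0.51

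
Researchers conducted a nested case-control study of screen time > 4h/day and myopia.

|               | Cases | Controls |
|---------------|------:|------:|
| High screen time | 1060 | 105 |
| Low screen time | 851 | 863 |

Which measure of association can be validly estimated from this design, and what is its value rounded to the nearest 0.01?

Cells: a = 1060, b = 105, c = 851, d = 863.
This is a nested case-control study: participants were sampled on outcome status, so risks in the source population cannot be estimated directly — relative risk is not valid here. The odds ratio is the appropriate measure.
OR = (a·d)/(b·c) = (1060 × 863) / (105 × 851) = 914780 / 89355 = 10.23759

10.24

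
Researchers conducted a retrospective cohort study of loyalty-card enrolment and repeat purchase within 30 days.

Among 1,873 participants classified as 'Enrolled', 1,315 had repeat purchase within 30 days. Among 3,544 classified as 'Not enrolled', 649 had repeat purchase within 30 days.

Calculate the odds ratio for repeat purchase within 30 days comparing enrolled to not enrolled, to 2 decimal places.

From the description: a = 1315, b = 558, c = 649, d = 2895.
OR = (a·d)/(b·c) = (1315 × 2895) / (558 × 649) = 3806925 / 362142 = 10.51224
The odds of repeat purchase within 30 days are about 10.51 times as high in the enrolled group.

10.51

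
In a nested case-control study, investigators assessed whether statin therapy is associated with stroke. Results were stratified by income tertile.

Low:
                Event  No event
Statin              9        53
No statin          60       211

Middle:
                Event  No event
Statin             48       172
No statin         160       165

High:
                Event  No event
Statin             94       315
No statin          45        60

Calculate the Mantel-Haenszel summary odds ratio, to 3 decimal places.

OR_MH = Σ(aᵢdᵢ/nᵢ) / Σ(bᵢcᵢ/nᵢ), where nᵢ is the stratum total.
Stratum 1 (Low): n = 333; a·d/n = 9·211/333 = 5.7027; b·c/n = 53·60/333 = 9.5495
Stratum 2 (Middle): n = 545; a·d/n = 48·165/545 = 14.5321; b·c/n = 172·160/545 = 50.4954
Stratum 3 (High): n = 514; a·d/n = 94·60/514 = 10.9728; b·c/n = 315·45/514 = 27.5778
OR_MH = (5.7027 + 14.5321 + 10.9728) / (9.5495 + 50.4954 + 27.5778) = 31.2076 / 87.6228 = 0.35616

0.356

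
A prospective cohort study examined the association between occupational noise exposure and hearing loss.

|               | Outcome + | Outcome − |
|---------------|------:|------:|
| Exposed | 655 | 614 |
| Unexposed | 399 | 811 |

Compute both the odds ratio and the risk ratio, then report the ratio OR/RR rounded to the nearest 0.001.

Cells: a = 655, b = 614, c = 399, d = 811.
OR = (655·811)/(614·399) = 531205/244986 = 2.16831
Risk in exposed = 655/1269 = 0.51615; risk in unexposed = 399/1210 = 0.32975; RR = 1.56528
OR/RR = 2.16831 / 1.56528 = 1.38525
The outcome is not rare, so the OR lies further from 1 than the RR.

1.385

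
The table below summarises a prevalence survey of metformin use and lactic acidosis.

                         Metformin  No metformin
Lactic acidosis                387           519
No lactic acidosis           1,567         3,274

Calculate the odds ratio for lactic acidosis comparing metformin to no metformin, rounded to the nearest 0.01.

1.56

Reading the table with exposure as columns: a = 387 (Metformin, case), b = 1567 (Metformin, non-case), c = 519 (No metformin, case), d = 3274.
OR = (a·d)/(b·c) = (387 × 3274) / (1567 × 519) = 1267038 / 813273 = 1.55795
The odds of lactic acidosis are about 1.56 times as high in the metformin group.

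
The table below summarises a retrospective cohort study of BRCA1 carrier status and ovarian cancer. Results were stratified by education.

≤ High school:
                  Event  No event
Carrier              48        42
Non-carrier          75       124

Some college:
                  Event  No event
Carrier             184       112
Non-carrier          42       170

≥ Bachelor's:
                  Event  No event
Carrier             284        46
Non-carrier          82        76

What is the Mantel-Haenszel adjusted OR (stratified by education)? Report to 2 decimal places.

4.53

OR_MH = Σ(aᵢdᵢ/nᵢ) / Σ(bᵢcᵢ/nᵢ), where nᵢ is the stratum total.
Stratum 1 (≤ High school): n = 289; a·d/n = 48·124/289 = 20.5952; b·c/n = 42·75/289 = 10.8997
Stratum 2 (Some college): n = 508; a·d/n = 184·170/508 = 61.5748; b·c/n = 112·42/508 = 9.2598
Stratum 3 (≥ Bachelor's): n = 488; a·d/n = 284·76/488 = 44.2295; b·c/n = 46·82/488 = 7.7295
OR_MH = (20.5952 + 61.5748 + 44.2295) / (10.8997 + 9.2598 + 7.7295) = 126.3995 / 27.8890 = 4.53223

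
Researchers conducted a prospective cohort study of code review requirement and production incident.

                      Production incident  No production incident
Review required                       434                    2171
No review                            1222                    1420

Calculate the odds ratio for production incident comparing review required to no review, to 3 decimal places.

0.232

Cells: a = 434, b = 2171, c = 1222, d = 1420.
OR = (a·d)/(b·c) = (434 × 1420) / (2171 × 1222) = 616280 / 2652962 = 0.23230
Exposure is associated with lower odds of production incident (OR = 0.23 < 1).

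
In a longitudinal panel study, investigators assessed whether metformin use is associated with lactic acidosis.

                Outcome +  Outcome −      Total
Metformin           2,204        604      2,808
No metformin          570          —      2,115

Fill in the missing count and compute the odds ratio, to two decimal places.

The missing cell is in the unexposed row: 2115 − 570 = 1545.
So a = 2204, b = 604, c = 570, d = 1545.
OR = (a·d)/(b·c) = (2204 × 1545) / (604 × 570) = 3405180 / 344280 = 9.89073

9.89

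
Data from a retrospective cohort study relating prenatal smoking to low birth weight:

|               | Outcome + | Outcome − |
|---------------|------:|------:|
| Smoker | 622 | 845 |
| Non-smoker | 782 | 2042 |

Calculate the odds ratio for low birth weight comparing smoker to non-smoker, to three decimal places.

Cells: a = 622, b = 845, c = 782, d = 2042.
OR = (a·d)/(b·c) = (622 × 2042) / (845 × 782) = 1270124 / 660790 = 1.92213
The odds of low birth weight are about 1.92 times as high in the smoker group.

1.922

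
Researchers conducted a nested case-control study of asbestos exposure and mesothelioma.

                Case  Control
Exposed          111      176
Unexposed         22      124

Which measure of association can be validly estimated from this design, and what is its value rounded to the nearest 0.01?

3.55

Cells: a = 111, b = 176, c = 22, d = 124.
This is a nested case-control study: participants were sampled on outcome status, so risks in the source population cannot be estimated directly — relative risk is not valid here. The odds ratio is the appropriate measure.
OR = (a·d)/(b·c) = (111 × 124) / (176 × 22) = 13764 / 3872 = 3.55475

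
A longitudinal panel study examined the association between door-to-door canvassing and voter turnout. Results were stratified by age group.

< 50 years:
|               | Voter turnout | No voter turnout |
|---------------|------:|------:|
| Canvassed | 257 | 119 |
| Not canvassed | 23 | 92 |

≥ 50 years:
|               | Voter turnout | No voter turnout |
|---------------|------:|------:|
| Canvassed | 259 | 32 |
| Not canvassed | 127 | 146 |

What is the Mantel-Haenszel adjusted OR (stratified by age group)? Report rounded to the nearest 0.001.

OR_MH = Σ(aᵢdᵢ/nᵢ) / Σ(bᵢcᵢ/nᵢ), where nᵢ is the stratum total.
Stratum 1 (< 50 years): n = 491; a·d/n = 257·92/491 = 48.1548; b·c/n = 119·23/491 = 5.5743
Stratum 2 (≥ 50 years): n = 564; a·d/n = 259·146/564 = 67.0461; b·c/n = 32·127/564 = 7.2057
OR_MH = (48.1548 + 67.0461) / (5.5743 + 7.2057) = 115.2009 / 12.7800 = 9.01415

9.014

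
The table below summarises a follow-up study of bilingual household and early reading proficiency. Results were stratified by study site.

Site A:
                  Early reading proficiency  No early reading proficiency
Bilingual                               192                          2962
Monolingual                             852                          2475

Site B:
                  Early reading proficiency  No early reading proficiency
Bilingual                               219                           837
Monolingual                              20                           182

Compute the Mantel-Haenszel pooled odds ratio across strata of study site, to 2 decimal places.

OR_MH = Σ(aᵢdᵢ/nᵢ) / Σ(bᵢcᵢ/nᵢ), where nᵢ is the stratum total.
Stratum 1 (Site A): n = 6481; a·d/n = 192·2475/6481 = 73.3220; b·c/n = 2962·852/6481 = 389.3881
Stratum 2 (Site B): n = 1258; a·d/n = 219·182/1258 = 31.6836; b·c/n = 837·20/1258 = 13.3068
OR_MH = (73.3220 + 31.6836) / (389.3881 + 13.3068) = 105.0056 / 402.6949 = 0.26076

0.26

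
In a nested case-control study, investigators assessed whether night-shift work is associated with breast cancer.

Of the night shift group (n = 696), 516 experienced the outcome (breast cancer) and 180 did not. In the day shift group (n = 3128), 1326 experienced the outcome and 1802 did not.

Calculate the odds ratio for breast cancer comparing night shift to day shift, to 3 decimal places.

3.896

From the description: a = 516, b = 180, c = 1326, d = 1802.
OR = (a·d)/(b·c) = (516 × 1802) / (180 × 1326) = 929832 / 238680 = 3.89573
The odds of breast cancer are about 3.90 times as high in the night shift group.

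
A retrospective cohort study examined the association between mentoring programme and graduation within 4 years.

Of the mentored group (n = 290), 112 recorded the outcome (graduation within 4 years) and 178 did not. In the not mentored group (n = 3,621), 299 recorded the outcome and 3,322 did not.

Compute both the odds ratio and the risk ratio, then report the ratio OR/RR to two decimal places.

From the description: a = 112, b = 178, c = 299, d = 3322.
OR = (112·3322)/(178·299) = 372064/53222 = 6.99079
Risk in exposed = 112/290 = 0.38621; risk in unexposed = 299/3621 = 0.08257; RR = 4.67711
OR/RR = 6.99079 / 4.67711 = 1.49468
The outcome is not rare, so the OR lies further from 1 than the RR.

1.49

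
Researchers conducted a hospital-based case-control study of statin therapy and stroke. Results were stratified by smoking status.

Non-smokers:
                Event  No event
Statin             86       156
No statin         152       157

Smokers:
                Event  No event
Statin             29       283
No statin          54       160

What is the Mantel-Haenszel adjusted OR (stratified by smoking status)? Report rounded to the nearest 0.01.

0.46

OR_MH = Σ(aᵢdᵢ/nᵢ) / Σ(bᵢcᵢ/nᵢ), where nᵢ is the stratum total.
Stratum 1 (Non-smokers): n = 551; a·d/n = 86·157/551 = 24.5045; b·c/n = 156·152/551 = 43.0345
Stratum 2 (Smokers): n = 526; a·d/n = 29·160/526 = 8.8213; b·c/n = 283·54/526 = 29.0532
OR_MH = (24.5045 + 8.8213) / (43.0345 + 29.0532) = 33.3258 / 72.0877 = 0.46230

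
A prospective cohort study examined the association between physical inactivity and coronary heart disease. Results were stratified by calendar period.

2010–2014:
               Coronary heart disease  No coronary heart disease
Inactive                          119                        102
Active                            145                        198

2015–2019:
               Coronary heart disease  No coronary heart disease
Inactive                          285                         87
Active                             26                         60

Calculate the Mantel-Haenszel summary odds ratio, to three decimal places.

2.539

OR_MH = Σ(aᵢdᵢ/nᵢ) / Σ(bᵢcᵢ/nᵢ), where nᵢ is the stratum total.
Stratum 1 (2010–2014): n = 564; a·d/n = 119·198/564 = 41.7766; b·c/n = 102·145/564 = 26.2234
Stratum 2 (2015–2019): n = 458; a·d/n = 285·60/458 = 37.3362; b·c/n = 87·26/458 = 4.9389
OR_MH = (41.7766 + 37.3362) / (26.2234 + 4.9389) = 79.1128 / 31.1623 = 2.53874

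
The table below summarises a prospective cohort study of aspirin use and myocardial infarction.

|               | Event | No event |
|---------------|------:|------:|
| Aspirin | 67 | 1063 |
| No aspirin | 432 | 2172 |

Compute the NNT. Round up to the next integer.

Risk in treated group = 67/1130 = 0.05929; risk in control = 432/2604 = 0.16590.
Absolute risk reduction = 0.16590 − 0.05929 = 0.10661
NNT = 1 / ARR = 1 / 0.10661 = 9.380 → round up → 10

10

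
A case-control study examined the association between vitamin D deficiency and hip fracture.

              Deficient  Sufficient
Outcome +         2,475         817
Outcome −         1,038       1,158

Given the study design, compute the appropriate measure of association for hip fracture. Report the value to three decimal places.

3.380

Reading the table with exposure as columns: a = 2475 (Deficient, case), b = 1038 (Deficient, non-case), c = 817 (Sufficient, case), d = 1158.
This is a case-control study: participants were sampled on outcome status, so risks in the source population cannot be estimated directly — relative risk is not valid here. The odds ratio is the appropriate measure.
OR = (a·d)/(b·c) = (2475 × 1158) / (1038 × 817) = 2866050 / 848046 = 3.37959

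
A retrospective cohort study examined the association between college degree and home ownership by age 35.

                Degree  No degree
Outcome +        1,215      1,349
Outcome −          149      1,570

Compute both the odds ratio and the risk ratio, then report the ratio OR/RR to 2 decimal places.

Reading the table with exposure as columns: a = 1215 (Degree, case), b = 149 (Degree, non-case), c = 1349 (No degree, case), d = 1570.
OR = (1215·1570)/(149·1349) = 1907550/201001 = 9.49025
Risk in exposed = 1215/1364 = 0.89076; risk in unexposed = 1349/2919 = 0.46214; RR = 1.92745
OR/RR = 9.49025 / 1.92745 = 4.92372
The outcome is not rare, so the OR lies further from 1 than the RR.

4.92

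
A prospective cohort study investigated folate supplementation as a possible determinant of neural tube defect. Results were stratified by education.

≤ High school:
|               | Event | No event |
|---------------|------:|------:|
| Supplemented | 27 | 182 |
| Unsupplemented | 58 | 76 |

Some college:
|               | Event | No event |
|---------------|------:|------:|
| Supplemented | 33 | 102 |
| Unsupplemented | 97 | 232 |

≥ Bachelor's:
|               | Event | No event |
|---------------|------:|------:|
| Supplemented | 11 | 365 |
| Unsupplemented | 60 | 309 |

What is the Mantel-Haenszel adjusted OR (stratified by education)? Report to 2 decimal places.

0.33

OR_MH = Σ(aᵢdᵢ/nᵢ) / Σ(bᵢcᵢ/nᵢ), where nᵢ is the stratum total.
Stratum 1 (≤ High school): n = 343; a·d/n = 27·76/343 = 5.9825; b·c/n = 182·58/343 = 30.7755
Stratum 2 (Some college): n = 464; a·d/n = 33·232/464 = 16.5000; b·c/n = 102·97/464 = 21.3233
Stratum 3 (≥ Bachelor's): n = 745; a·d/n = 11·309/745 = 4.5624; b·c/n = 365·60/745 = 29.3960
OR_MH = (5.9825 + 16.5000 + 4.5624) / (30.7755 + 21.3233 + 29.3960) = 27.0449 / 81.4948 = 0.33186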